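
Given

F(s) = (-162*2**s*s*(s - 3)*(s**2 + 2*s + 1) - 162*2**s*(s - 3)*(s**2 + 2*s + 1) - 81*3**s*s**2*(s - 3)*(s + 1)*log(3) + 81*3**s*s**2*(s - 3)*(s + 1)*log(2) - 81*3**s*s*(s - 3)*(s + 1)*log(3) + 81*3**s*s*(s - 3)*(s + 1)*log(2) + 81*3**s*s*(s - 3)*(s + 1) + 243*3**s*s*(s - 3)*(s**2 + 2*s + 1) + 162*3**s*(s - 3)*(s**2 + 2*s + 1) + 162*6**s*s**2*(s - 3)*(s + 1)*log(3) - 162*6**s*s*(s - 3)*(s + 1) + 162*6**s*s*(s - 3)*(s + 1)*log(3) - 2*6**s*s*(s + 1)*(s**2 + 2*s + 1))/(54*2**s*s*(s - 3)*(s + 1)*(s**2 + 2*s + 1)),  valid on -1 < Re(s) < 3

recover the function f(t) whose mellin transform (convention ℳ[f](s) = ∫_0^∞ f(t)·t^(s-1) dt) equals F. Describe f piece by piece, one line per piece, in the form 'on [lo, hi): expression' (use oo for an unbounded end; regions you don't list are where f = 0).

on [0, 1): t
on [1, 3/2): t + 3
on [3/2, 3): t*log(t)
on [3, oo): t**(-3)

integrate the 4 segments split at 1, 3/2, 3, then add the results
segment [0, 1) carries t; integrate it
[1, 3/2) adds the kernel integral of (t + 3)
over [3/2, 3), the kernel integral of t*log(t) enters the sum
over [3, ∞), the kernel integral of t**(-3) enters the sum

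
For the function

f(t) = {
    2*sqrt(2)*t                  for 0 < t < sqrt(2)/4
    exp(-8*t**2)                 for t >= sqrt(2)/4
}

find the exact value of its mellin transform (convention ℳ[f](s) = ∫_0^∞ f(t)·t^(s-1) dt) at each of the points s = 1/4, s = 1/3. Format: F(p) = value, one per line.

F(1/4) = 2**(5/8)*(5*uppergamma(1/8, 1) + 8)/20
F(1/3) = sqrt(2)*(2*uppergamma(1/6, 1) + 3)/8

strip the common scale on t: sqrt(2)*t on [0, sqrt(2)/2); exp(-2*t**2) on [sqrt(2)/2, ∞)
invert the power substitution to get sqrt(2)*sqrt(t) on [0, 1/2); exp(-2*t) on [1/2, ∞)
undo the common scale on t: sqrt(t) on [0, 1); exp(-t) on [1, ∞)
decompose at sqrt(2)/4; ℳ[f](s) sums the 2 pieces' integrals
piece [0, sqrt(2)/4): integrate 2*sqrt(2)*t against the kernel
segment sqrt(2)/4 to ∞ holds exp(-8*t**2); add its integral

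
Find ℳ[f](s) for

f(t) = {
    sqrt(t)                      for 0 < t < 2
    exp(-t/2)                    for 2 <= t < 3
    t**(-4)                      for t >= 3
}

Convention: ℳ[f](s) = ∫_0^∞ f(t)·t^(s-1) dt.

(2**s*(s - 4)*(2*s + 1)*uppergamma(s, 1) - 2**s*(s - 4)*(2*s + 1)*uppergamma(s, 3/2) + 2*2**(s + 1/2)*(s - 4) - 3**s*(2*s + 1)/81)/((s - 4)*(2*s + 1))
  -1/2 < Re(s) < 4

linearity at 2, 3 turns ℳ[f](s) into 3 summed integrals
∫ over [0, 2) of sqrt(t)·t^(s-1) joins the sum
∫ over [2, 3) of exp(-t/2)·t^(s-1) joins the sum
∫ over [3, ∞) of t**(-4)·t^(s-1) joins the sum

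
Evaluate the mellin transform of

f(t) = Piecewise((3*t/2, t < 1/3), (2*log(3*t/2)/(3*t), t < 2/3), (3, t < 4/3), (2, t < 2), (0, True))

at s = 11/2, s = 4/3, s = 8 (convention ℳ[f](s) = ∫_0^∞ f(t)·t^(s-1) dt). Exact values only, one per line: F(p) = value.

F(11/2) = sqrt(3)*(-220480*sqrt(2) + 5148*log(2) + 4315123 + 32752512*sqrt(6))/8444007
F(4/3) = 3**(2/3)*(-105*2**(1/3) + 28*log(2) + 14*2**(2/3) + 42*6**(1/3) + 85)/42
F(8) = 2*log(2)/45927 + 377491477/5786802

invert the common scale on t to get t on [0, 1/2); log(t)/t on [1/2, 1); 3 on [1, 2); …
cuts at 1/3, 2/3, 4/3: linearity sums the 4 kernel integrals
segment [0, 1/3) carries 3*t/2; integrate it
segment 1/3 to 2/3 holds 2*log(3*t/2)/(3*t); add its integral
for t in [2/3, 4/3): the term is ∫ 3·t^(s-1)
between 4/3 and 2 the integrand is 2·t^(s-1)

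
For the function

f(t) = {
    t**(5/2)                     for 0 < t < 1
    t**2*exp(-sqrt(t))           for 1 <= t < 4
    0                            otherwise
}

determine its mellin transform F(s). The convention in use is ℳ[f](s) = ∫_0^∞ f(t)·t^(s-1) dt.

undo the power substitution: t**5 on [0, 1); t**4*exp(-t) on [1, 2)
remove the shared t-power first: t**3 on [0, 1); t**2*exp(-t) on [1, 2)
reversing the shared t-power: t on [0, 1); exp(-t) on [1, 2)
cuts at 1: linearity sums the 2 kernel integrals
over [0, 1), the kernel integral of t**(5/2) enters the sum
for t in [1, 4): the term is ∫ t**2*exp(-sqrt(t))·t^(s-1)

2*((2*s + 5)*uppergamma(2*s + 4, 1) - (2*s + 5)*uppergamma(2*s + 4, 2) + 1)/(2*s + 5)
  Re(s) > -5/2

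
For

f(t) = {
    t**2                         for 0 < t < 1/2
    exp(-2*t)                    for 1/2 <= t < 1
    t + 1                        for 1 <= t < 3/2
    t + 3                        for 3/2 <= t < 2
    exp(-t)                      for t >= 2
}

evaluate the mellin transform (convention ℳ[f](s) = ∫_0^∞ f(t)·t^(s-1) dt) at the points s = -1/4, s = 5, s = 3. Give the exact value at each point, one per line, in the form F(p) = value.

F(-1/4) = 2**(1/4)*(-196*sqrt(2) - 42*uppergamma(-1/4, 2) + 21*2**(3/4)*uppergamma(-1/4, 2) + 6 + 42*uppergamma(-1/4, 1) + 56*2**(3/4) + 112*3**(3/4))/42
F(5) = (9100*E + 729120 + 118557*exp(2))*exp(-2)/4480
F(3) = (300*E + 4200 + 4403*exp(2))*exp(-2)/480

treat the 5 regions marked off by 1/2, 1, 3/2, 2 separately and sum
segment 0 to 1/2 holds t**2; add its integral
segment [1/2, 1) carries exp(-2*t); integrate it
on [1, 3/2) integrate f = (t + 1) against the kernel
the [3/2, 2) slice contributes ∫ (t + 3)·t^(s-1) dt
∫ exp(-t)·t^(s-1) over [2, ∞)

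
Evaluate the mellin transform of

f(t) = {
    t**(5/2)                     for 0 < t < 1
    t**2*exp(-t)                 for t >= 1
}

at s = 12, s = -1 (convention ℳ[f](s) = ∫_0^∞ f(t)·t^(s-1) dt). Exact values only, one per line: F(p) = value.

F(12) = 2/29 + 16926797486*exp(-1)
F(-1) = exp(-1) + 2/3

the shared t-power comes off first: sqrt(t) on [0, 1); exp(-t) on [1, ∞)
integrate the 2 segments split at 1, then add the results
for t in [0, 1): the term is ∫ t**(5/2)·t^(s-1)
on [1, ∞) integrate f = t**2*exp(-t) against the kernel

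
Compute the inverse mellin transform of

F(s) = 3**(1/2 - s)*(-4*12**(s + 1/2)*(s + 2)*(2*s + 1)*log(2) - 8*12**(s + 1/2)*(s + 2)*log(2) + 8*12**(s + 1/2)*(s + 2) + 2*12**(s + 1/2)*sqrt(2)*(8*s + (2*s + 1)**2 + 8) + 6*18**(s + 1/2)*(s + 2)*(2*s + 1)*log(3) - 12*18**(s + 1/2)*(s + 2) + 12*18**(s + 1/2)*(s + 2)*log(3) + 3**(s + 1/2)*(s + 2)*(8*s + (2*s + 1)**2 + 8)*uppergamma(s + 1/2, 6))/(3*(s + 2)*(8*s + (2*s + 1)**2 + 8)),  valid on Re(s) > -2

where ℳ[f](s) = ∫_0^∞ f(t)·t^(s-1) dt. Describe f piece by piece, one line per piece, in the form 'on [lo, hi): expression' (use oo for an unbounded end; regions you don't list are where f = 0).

on [0, 4): sqrt(2)*t**2/4
on [4, 6): t**(3/2)*log(t/2)/2
on [6, oo): sqrt(t)*exp(-t)

invert the shared t-power to get sqrt(2)*t**(3/2)/4 on [0, 4); t*log(t/2)/2 on [4, 6); exp(-t) on [6, ∞)
remove the common scale on t first: t**(3/2) on [0, 2); t*log(t) on [2, 3); exp(-2*t) on [3, ∞)
linearity at 4, 6 turns ℳ[f](s) into 3 summed integrals
over [0, 4), the kernel integral of sqrt(2)*t**2/4 enters the sum
segment 4 to 6 holds t**(3/2)*log(t/2)/2; add its integral
segment [6, ∞) carries sqrt(t)*exp(-t); integrate it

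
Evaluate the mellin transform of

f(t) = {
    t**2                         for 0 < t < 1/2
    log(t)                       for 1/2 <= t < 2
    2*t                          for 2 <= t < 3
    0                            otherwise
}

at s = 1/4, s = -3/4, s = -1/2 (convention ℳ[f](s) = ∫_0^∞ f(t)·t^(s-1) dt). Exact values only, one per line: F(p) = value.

split f at 1/2, 2: ℳ[f](s) collects 3 kernel integrals
∫ t**2·t^(s-1) over [0, 1/2)
[1/2, 2) adds the kernel integral of log(t)
the [2, 3) slice contributes ∫ 2*t·t^(s-1) dt

F(1/4) = 2**(3/4)*(-864*sqrt(2) + log(2**(180 + 180*sqrt(2))) + 216*6**(1/4) + 725)/90
F(-3/4) = 2**(3/4)*(-200*sqrt(2) - log(2**(15*sqrt(2) + 60)) + 89 + 180*6**(1/4))/45
F(-1/2) = sqrt(2)*(-18*log(2) - 11 + 12*sqrt(6))/6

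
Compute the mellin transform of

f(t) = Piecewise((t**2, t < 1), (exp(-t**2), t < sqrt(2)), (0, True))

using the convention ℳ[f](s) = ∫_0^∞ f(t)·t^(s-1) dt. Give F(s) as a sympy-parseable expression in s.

reversing the power substitution: t on [0, 1); exp(-t) on [1, 2)
decompose at 1; ℳ[f](s) sums the 2 pieces' integrals
segment [0, 1) carries t**2; integrate it
on [1, sqrt(2)): add ∫ exp(-t**2)·t^(s-1) dt

((s + 2)*uppergamma(s/2, 1) - (s + 2)*uppergamma(s/2, 2) + 2)/(2*(s + 2))
  Re(s) > -2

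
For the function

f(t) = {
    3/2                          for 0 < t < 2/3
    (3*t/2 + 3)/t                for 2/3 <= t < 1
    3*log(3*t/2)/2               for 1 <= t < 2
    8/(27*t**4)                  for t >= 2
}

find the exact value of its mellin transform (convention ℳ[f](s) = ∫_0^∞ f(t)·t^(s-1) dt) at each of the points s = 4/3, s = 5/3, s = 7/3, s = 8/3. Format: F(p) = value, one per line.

F(4/3) = -3*2**(1/3)*3**(2/3) - 241*2**(1/3)/144 - 9*log(3)/8 + 9*log(2)/8 + 9*2**(1/3)*log(3)/4 + 351/32
F(5/3) = -3*2**(2/3)*3**(1/3)/2 - 1676*2**(2/3)/1575 - 9*log(3)/10 + 9*log(2)/10 + 9*2**(2/3)*log(3)/5 + 297/50
F(7/3) = -2332*2**(1/3)/2205 - 2**(1/3)*3**(2/3)/2 - 9*log(3)/14 + 9*log(2)/14 + 621/196 + 18*2**(1/3)*log(3)/7
F(8/3) = -227*2**(2/3)/288 - 2*2**(2/3)*3**(1/3)/5 - 9*log(3)/16 + 9*log(2)/16 + 1647/640 + 9*2**(2/3)*log(3)/4

reversing the shared t-power: 3*t/2 on [0, 2/3); 3*t/2 + 3 on [2/3, 1); 3*t*log(3*t/2)/2 on [1, 2); …
undo the common scale on t: t on [0, 1); t + 3 on [1, 3/2); t*log(t) on [3/2, 3); …
slice at 2/3, 1, 2, transform all 4 pieces, and sum them
for t in [0, 2/3): the term is ∫ 3/2·t^(s-1)
on [2/3, 1) integrate f = (3*t/2 + 3)/t against the kernel
[1, 2) adds the kernel integral of 3*log(3*t/2)/2
segment 2 to ∞ holds 8/(27*t**4); add its integral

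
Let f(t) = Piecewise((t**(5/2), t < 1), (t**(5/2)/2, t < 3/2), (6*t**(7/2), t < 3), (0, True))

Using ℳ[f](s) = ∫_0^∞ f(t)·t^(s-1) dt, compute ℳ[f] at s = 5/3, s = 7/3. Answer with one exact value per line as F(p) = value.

F(5/3) = -101817*2**(5/6)*3**(1/6)/24800 + 3/25 + 8748*3**(1/6)/31
F(7/3) = -118341*2**(1/6)*3**(5/6)/32480 + 3/29 + 8748*3**(5/6)/35

treat the 3 regions marked off by 1, 3/2 separately and sum
on [0, 1): add ∫ t**(5/2)·t^(s-1) dt
∫ t**(5/2)/2·t^(s-1) over [1, 3/2)
over [3/2, 3), the kernel integral of 6*t**(7/2) enters the sum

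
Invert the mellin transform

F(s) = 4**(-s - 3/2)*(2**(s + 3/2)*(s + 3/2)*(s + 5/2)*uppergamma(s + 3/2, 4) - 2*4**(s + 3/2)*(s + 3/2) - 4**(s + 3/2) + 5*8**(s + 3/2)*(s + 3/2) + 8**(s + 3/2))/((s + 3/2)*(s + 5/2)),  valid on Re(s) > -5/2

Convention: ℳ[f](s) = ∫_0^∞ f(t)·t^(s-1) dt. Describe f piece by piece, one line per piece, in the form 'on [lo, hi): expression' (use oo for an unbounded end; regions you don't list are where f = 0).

on [0, 1): t**(5/2)
on [1, 2): t**(3/2)*(2*t + 1)
on [2, oo): t**(3/2)*exp(-2*t)

undo the shared t-power: t**2 on [0, 1); t*(2*t + 1) on [1, 2); t*exp(-2*t) on [2, ∞)
reversing the shared t-power: t on [0, 1); 2*t + 1 on [1, 2); exp(-2*t) on [2, ∞)
the 3 pieces separated at 1, 2 each add one integral
[0, 1) adds the kernel integral of t**(5/2)
between 1 and 2 the integrand is t**(3/2)*(2*t + 1)·t^(s-1)
between 2 and ∞ the integrand is t**(3/2)*exp(-2*t)·t^(s-1)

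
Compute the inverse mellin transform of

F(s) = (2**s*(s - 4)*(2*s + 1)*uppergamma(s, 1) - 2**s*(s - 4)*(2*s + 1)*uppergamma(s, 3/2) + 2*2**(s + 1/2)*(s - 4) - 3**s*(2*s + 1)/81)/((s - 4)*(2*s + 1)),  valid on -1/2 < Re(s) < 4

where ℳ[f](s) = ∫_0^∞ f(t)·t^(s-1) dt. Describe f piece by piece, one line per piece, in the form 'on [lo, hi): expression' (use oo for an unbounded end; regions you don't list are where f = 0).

on [0, 2): sqrt(t)
on [2, 3): exp(-t/2)
on [3, oo): t**(-4)

linearity at 2, 3 turns ℳ[f](s) into 3 summed integrals
segment 0 to 2 holds sqrt(t); add its integral
∫ exp(-t/2)·t^(s-1) over [2, 3)
[3, ∞) adds the kernel integral of t**(-4)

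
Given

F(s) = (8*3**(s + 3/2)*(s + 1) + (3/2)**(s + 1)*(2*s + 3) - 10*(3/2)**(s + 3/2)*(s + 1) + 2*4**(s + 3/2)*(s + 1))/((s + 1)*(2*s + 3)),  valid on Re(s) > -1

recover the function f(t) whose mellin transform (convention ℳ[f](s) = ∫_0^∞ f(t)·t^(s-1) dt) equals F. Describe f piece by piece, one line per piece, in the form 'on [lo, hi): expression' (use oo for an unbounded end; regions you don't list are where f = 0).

summing 3 kernel integrals split by 3/2, 3 yields ℳ[f](s)
piece [0, 3/2): integrate t against the kernel
∫ 5*t**(3/2)·t^(s-1) over [3/2, 3)
segment 3 to 4 holds t**(3/2); add its integral

on [0, 3/2): t
on [3/2, 3): 5*t**(3/2)
on [3, 4): t**(3/2)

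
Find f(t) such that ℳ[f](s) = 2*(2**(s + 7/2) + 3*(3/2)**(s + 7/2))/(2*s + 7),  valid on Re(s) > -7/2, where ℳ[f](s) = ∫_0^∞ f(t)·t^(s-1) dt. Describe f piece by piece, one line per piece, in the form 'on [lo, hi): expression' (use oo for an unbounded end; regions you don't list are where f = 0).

along the cuts 3/2, ℳ[f](s) splits into 2 integrals
∫ over [0, 3/2) of 4*t**(7/2)·t^(s-1) joins the sum
∫ t**(7/2)·t^(s-1) over [3/2, 2)

on [0, 3/2): 4*t**(7/2)
on [3/2, 2): t**(7/2)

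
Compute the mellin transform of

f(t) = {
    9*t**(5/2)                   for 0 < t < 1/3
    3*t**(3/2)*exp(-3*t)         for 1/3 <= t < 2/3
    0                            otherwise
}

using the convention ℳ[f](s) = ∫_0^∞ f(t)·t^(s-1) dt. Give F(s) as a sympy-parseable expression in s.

3**(-s - 1/2)*((s + 5/2)*uppergamma(s + 3/2, 1) - (s + 5/2)*uppergamma(s + 3/2, 2) + 1)/(s + 5/2)
  Re(s) > -5/2

back out the shared t-power: 9*t**2 on [0, 1/3); 3*t*exp(-3*t) on [1/3, 2/3)
undo the common scale on t: t**2 on [0, 1); t*exp(-t) on [1, 2)
remove the shared t-power first: t on [0, 1); exp(-t) on [1, 2)
decompose at 1/3; ℳ[f](s) sums the 2 pieces' integrals
piece [0, 1/3): integrate 9*t**(5/2) against the kernel
[1/3, 2/3) adds the kernel integral of 3*t**(3/2)*exp(-3*t)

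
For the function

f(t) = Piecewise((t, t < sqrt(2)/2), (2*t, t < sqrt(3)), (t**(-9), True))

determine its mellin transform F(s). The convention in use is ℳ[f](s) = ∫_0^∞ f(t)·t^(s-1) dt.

back out the shared t-power: t**2 on [0, sqrt(2)/2); 2*t**2 on [sqrt(2)/2, sqrt(3)); t**(-8) on [sqrt(3), ∞)
the power substitution comes off first: t on [0, 1/2); 2*t on [1/2, 3); t**(-4) on [3, ∞)
f breaks at sqrt(2)/2, sqrt(3) into 3 integrals to sum
segment 0 to sqrt(2)/2 holds t; add its integral
over [sqrt(2)/2, sqrt(3)), the kernel integral of 2*t enters the sum
segment [sqrt(3), ∞) carries t**(-9); integrate it

2**(1/2 - s/2)*(486*6**(s/2 + 1/2)*(s - 9) - 6**(s/2 + 1/2)*(s + 1) - 243*s + 2187)/(486*(s - 9)*(s + 1))
  -1 < Re(s) < 9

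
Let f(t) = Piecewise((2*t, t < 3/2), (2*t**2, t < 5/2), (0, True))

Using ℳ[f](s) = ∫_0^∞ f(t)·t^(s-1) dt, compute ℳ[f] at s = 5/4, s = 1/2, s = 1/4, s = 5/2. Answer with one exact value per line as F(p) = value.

cuts at 3/2: linearity sums the 2 kernel integrals
piece [0, 3/2): integrate 2*t against the kernel
piece [3/2, 5/2): integrate 2*t**2 against the kernel

F(5/4) = 2**(3/4)*(-3**(1/4) + 125*5**(1/4))/26
F(1/2) = sqrt(6)/10 + 5*sqrt(10)/2
F(1/4) = 2**(3/4)*(9*3**(1/4) + 125*5**(1/4))/45
F(5/2) = -9*sqrt(6)/56 + 625*sqrt(10)/72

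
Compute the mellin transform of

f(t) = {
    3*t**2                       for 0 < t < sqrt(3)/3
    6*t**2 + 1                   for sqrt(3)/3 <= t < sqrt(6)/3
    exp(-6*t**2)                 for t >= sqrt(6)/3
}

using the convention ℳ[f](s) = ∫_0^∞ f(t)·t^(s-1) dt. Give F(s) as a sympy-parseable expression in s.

(2**(s/2)*s*(s/2 + 1)*uppergamma(s/2, 4)/2 - 4**(s/2)*s - 4**(s/2) + 5*8**(s/2)*s/2 + 8**(s/2))/(12**(s/2)*s*(s/2 + 1))
  Re(s) > -2

peel off the power substitution: 3*t on [0, 1/3); 6*t + 1 on [1/3, 2/3); exp(-6*t) on [2/3, ∞)
back out the common scale on t: t on [0, 1); 2*t + 1 on [1, 2); exp(-2*t) on [2, ∞)
summing 3 kernel integrals split by sqrt(3)/3, sqrt(6)/3 yields ℳ[f](s)
the [0, sqrt(3)/3) slice contributes ∫ 3*t**2·t^(s-1) dt
over [sqrt(3)/3, sqrt(6)/3), the kernel integral of (6*t**2 + 1) enters the sum
over [sqrt(6)/3, ∞), the kernel integral of exp(-6*t**2) enters the sum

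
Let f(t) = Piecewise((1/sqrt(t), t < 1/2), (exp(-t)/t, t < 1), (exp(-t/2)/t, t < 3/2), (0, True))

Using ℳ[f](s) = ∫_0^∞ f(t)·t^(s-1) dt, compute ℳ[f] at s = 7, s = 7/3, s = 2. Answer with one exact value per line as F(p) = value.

F(7) = -260103*exp(-3/4)/16 - 326*exp(-1) + sqrt(2)/832 + 411515*exp(-1/2)/32
F(7/3) = -2*2**(1/3)*uppergamma(4/3, 3/4) - uppergamma(4/3, 1) + 3*2**(1/6)/22 + uppergamma(4/3, 1/2) + 2*2**(1/3)*uppergamma(4/3, 1/2)
F(2) = -2*exp(-3/4) - exp(-1) + sqrt(2)/6 + 3*exp(-1/2)

reversing the shared t-power: sqrt(t) on [0, 1/2); exp(-t) on [1/2, 1); exp(-t/2) on [1, 3/2)
breakpoints 1/2, 1: one integral from each of the 3 segments
segment 0 to 1/2 holds 1/sqrt(t); add its integral
the [1/2, 1) slice contributes ∫ exp(-t)/t·t^(s-1) dt
the [1, 3/2) slice contributes ∫ exp(-t/2)/t·t^(s-1) dt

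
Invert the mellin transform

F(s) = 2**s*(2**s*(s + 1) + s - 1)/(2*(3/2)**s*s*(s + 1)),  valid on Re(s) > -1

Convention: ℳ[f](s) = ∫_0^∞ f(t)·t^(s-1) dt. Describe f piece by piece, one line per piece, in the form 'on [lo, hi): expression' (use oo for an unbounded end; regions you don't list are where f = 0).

on [0, 4/3): 3*t/4
on [4/3, 8/3): 1/2

peel off the common scale on t: t/2 on [0, 2); 1/2 on [2, 4)
strip the common scale on t: t on [0, 1); 1/2 on [1, 2)
cuts at 4/3: linearity sums the 2 kernel integrals
over [0, 4/3), the kernel integral of 3*t/4 enters the sum
over [4/3, 8/3), the kernel integral of 1/2 enters the sum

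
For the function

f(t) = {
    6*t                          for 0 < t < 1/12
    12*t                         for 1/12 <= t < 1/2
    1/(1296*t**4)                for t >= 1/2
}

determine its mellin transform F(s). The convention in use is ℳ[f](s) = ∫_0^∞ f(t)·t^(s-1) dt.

remove the common scale on t first: 3*t on [0, 1/6); 6*t on [1/6, 1); 1/(81*t**4) on [1, ∞)
undo the common scale on t: t on [0, 1/2); 2*t on [1/2, 3); t**(-4) on [3, ∞)
cuts at 1/12, 1/2: linearity sums the 3 kernel integrals
on [0, 1/12) integrate f = 6*t against the kernel
on [1/12, 1/2): add ∫ 12*t·t^(s-1) dt
segment 1/2 to ∞ holds 1/(1296*t**4); add its integral

(970*6**s*s - 3890*6**s - 81*s + 324)/(162*12**s*(s**2 - 3*s - 4))
  -1 < Re(s) < 4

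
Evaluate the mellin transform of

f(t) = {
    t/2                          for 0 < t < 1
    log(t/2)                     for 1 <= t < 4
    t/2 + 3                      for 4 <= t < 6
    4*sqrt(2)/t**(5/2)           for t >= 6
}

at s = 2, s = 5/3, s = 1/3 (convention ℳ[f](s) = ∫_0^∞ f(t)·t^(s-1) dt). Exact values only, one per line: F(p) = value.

F(2) = 8*sqrt(3)/3 + 17*log(2)/2 + 207/4
F(5/3) = -582*2**(1/3)/25 + 3*log(2)/5 + 219/400 + 4*2**(2/3)*3**(1/6)/5 + 24*2**(1/3)*log(2)/5 + 351*6**(2/3)/20
F(1/3) = -39*2**(2/3)/2 + 2*2**(1/3)*3**(5/6)/117 + log(2**(3 + 3*2**(2/3))) + 75/8 + 45*6**(1/3)/4

undo the common scale on t: t on [0, 1/2); log(t) on [1/2, 2); t + 3 on [2, 3); …
along the cuts 1, 4, 6, ℳ[f](s) splits into 4 integrals
over [0, 1), the kernel integral of t/2 enters the sum
on [1, 4): add ∫ log(t/2)·t^(s-1) dt
segment 4 to 6 holds (t/2 + 3); add its integral
∫ 4*sqrt(2)/t**(5/2)·t^(s-1) over [6, ∞)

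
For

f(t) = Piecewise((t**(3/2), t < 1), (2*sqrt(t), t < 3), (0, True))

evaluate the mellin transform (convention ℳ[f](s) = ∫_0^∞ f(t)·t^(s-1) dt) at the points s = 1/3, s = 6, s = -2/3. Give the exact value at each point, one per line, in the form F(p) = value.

F(1/3) = -102/55 + 12*3**(5/6)/5
F(6) = -34/195 + 2916*sqrt(3)/13
F(-2/3) = 66/5 - 4*3**(5/6)

breakpoints 1: one integral from each of the 2 segments
segment 0 to 1 holds t**(3/2); add its integral
segment [1, 3) carries 2*sqrt(t); integrate it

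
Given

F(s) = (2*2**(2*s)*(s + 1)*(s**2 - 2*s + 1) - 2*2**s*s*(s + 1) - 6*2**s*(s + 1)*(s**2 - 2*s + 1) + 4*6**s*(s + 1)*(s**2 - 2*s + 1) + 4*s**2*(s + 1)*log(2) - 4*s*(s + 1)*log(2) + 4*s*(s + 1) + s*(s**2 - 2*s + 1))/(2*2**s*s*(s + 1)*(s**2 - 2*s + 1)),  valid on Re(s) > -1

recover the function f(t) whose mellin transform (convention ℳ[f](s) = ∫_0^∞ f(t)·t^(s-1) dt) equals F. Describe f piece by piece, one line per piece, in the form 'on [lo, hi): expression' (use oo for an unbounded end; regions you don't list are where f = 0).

breakpoints 1/2, 1, 2: one integral from each of the 4 segments
segment [0, 1/2) carries t; integrate it
for t in [1/2, 1): the term is ∫ log(t)/t·t^(s-1)
∫ over [1, 2) of 3·t^(s-1) joins the sum
segment [2, 3) carries 2; integrate it

on [0, 1/2): t
on [1/2, 1): log(t)/t
on [1, 2): 3
on [2, 3): 2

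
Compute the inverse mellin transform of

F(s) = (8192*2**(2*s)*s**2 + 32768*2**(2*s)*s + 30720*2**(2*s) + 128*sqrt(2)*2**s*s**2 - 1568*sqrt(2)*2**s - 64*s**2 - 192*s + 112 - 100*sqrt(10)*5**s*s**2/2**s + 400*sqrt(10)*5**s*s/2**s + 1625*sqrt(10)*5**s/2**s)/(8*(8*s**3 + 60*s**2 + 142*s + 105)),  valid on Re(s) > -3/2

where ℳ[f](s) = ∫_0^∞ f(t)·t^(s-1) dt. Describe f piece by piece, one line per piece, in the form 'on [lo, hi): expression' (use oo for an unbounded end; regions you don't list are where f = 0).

slice at 1, 2, 5/2, transform all 4 pieces, and sum them
between 0 and 1 the integrand is 2*t**(3/2)·t^(s-1)
∫ over [1, 2) of 3*t**(5/2)·t^(s-1) joins the sum
piece [2, 5/2): integrate 5*t**(3/2) against the kernel
∫ t**(7/2)·t^(s-1) over [5/2, 4)

on [0, 1): 2*t**(3/2)
on [1, 2): 3*t**(5/2)
on [2, 5/2): 5*t**(3/2)
on [5/2, 4): t**(7/2)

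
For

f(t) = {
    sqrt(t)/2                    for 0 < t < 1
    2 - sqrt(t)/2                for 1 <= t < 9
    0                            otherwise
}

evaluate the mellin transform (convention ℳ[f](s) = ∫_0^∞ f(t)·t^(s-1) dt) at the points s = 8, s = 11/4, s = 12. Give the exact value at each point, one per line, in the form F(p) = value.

undo the power substitution: t/2 on [0, 1); 2 - t/2 on [1, 3)
undo the common scale on t: t on [0, 1/2); 2 - t on [1/2, 3/2)
along the cuts 1, ℳ[f](s) splits into 2 integrals
over [0, 1), the kernel integral of sqrt(t)/2 enters the sum
on [1, 9): add ∫ (2 - sqrt(t)/2)·t^(s-1) dt

F(8) = 53808399/17
F(11/4) = -60/143 + 9234*sqrt(3)/143
F(12) = 988503377677/75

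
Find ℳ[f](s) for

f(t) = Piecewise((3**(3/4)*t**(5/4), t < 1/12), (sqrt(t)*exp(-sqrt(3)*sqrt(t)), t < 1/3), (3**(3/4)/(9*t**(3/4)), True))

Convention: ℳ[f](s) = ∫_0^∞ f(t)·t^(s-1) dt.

3**(1/2 - s)*(4*2**(2*s)*(4*s - 3)*(4*s + 5)*uppergamma(2*s + 1, 1/2) - 4*2**(2*s)*(4*s - 3)*(4*s + 5)*uppergamma(2*s + 1, 1) - 8*2**(2*s)*(4*s + 5) + sqrt(2)*(4*s - 3))/(6*2**(2*s)*(4*s - 3)*(4*s + 5))
  -5/4 < Re(s) < 3/4

remove the shared t-power first: 3**(3/4)*t**(3/4) on [0, 1/12); exp(-sqrt(3)*sqrt(t)) on [1/12, 1/3); 3**(3/4)/(9*t**(5/4)) on [1/3, ∞)
invert the common scale on t to get t**(3/4) on [0, 1/4); exp(-sqrt(t)) on [1/4, 1); t**(-5/4) on [1, ∞)
strip the power substitution: t**(3/2) on [0, 1/2); exp(-t) on [1/2, 1); t**(-5/2) on [1, ∞)
along the cuts 1/12, 1/3, ℳ[f](s) splits into 3 integrals
piece [0, 1/12): integrate 3**(3/4)*t**(5/4) against the kernel
over [1/12, 1/3), the kernel integral of sqrt(t)*exp(-sqrt(3)*sqrt(t)) enters the sum
on [1/3, ∞) integrate f = 3**(3/4)/(9*t**(3/4)) against the kernel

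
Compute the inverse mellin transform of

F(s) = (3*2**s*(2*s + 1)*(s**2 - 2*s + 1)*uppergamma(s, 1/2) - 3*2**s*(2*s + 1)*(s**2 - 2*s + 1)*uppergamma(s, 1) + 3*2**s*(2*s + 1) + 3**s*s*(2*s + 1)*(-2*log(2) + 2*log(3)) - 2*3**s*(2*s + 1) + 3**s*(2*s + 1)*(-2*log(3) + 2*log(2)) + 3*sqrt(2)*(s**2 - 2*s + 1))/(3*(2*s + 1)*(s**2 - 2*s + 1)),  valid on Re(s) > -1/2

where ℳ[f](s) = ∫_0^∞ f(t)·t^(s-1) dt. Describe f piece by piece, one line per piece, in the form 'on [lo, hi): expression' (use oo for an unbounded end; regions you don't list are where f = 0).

peel off the common scale on t: sqrt(t) on [0, 1/2); exp(-t) on [1/2, 1); log(t)/t on [1, 3/2)
linearity at 1, 2 turns ℳ[f](s) into 3 summed integrals
[0, 1) adds the kernel integral of sqrt(2)*sqrt(t)/2
[1, 2) adds the kernel integral of exp(-t/2)
piece [2, 3): integrate 2*log(t/2)/t against the kernel

on [0, 1): sqrt(2)*sqrt(t)/2
on [1, 2): exp(-t/2)
on [2, 3): 2*log(t/2)/t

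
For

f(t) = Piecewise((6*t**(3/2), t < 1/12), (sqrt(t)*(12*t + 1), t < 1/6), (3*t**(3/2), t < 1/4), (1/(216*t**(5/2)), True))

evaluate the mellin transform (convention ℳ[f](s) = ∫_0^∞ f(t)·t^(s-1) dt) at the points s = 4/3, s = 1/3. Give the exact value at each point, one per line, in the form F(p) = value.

F(4/3) = 2**(1/3)*3**(1/6)*(-5670 + 16884*2**(5/6) + 12221*3**(5/6))/1130976
F(1/3) = 2**(1/3)*3**(1/6)*(-18954 + 7025*3**(5/6) + 25974*2**(5/6))/154440

undo the shared t-power: 6*t on [0, 1/12); 12*t + 1 on [1/12, 1/6); 3*t on [1/6, 1/4); …
peel off the common scale on t: 3*t on [0, 1/6); 6*t + 1 on [1/6, 1/3); 3*t/2 on [1/3, 1/2); …
back out the common scale on t: t on [0, 1/2); 2*t + 1 on [1/2, 1); t/2 on [1, 3/2); …
along the cuts 1/12, 1/6, 1/4, ℳ[f](s) splits into 4 integrals
segment 0 to 1/12 holds 6*t**(3/2); add its integral
between 1/12 and 1/6 the integrand is sqrt(t)*(12*t + 1)·t^(s-1)
for t in [1/6, 1/4): the term is ∫ 3*t**(3/2)·t^(s-1)
on [1/4, ∞) integrate f = 1/(216*t**(5/2)) against the kernel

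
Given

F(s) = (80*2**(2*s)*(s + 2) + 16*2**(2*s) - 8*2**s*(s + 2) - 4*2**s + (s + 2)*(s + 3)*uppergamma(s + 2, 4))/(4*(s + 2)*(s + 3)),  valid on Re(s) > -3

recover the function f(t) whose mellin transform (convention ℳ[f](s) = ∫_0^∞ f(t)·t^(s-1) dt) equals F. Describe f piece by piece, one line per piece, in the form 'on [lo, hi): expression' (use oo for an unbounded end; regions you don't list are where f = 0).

on [0, 2): t**3/8
on [2, 4): t**2*(t + 1)/4
on [4, oo): t**2*exp(-t)/4

strip the common scale on t: t**3 on [0, 1); t**2*(2*t + 1) on [1, 2); t**2*exp(-2*t) on [2, ∞)
remove the shared t-power first: t on [0, 1); 2*t + 1 on [1, 2); exp(-2*t) on [2, ∞)
cuts at 2, 4: linearity sums the 3 kernel integrals
over [0, 2), the kernel integral of t**3/8 enters the sum
segment [2, 4) carries t**2*(t + 1)/4; integrate it
segment [4, ∞) carries t**2*exp(-t)/4; integrate it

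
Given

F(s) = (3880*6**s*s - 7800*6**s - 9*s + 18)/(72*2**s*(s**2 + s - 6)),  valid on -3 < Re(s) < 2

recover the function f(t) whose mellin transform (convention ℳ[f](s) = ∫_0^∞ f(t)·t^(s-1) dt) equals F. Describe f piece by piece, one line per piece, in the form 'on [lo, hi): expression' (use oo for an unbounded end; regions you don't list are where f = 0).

on [0, 1/2): t**3
on [1/2, 3): 2*t**3
on [3, oo): t**(-2)

remove the shared t-power first: t**2 on [0, 1/2); 2*t**2 on [1/2, 3); t**(-3) on [3, ∞)
undo the shared t-power: t on [0, 1/2); 2*t on [1/2, 3); t**(-4) on [3, ∞)
slice at 1/2, 3, transform all 3 pieces, and sum them
segment 0 to 1/2 holds t**3; add its integral
∫ 2*t**3·t^(s-1) over [1/2, 3)
over [3, ∞), the kernel integral of t**(-2) enters the sum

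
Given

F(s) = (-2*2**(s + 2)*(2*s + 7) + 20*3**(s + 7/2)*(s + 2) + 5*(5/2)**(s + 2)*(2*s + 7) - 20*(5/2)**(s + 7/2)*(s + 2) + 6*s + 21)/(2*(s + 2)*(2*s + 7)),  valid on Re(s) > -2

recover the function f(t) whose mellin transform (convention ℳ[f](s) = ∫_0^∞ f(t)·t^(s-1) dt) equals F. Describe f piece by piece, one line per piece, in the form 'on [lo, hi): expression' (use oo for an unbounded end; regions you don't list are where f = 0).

the 4 pieces separated at 1, 2, 5/2 each add one integral
on [0, 1) integrate f = 3*t**2 against the kernel
[1, 2) adds the kernel integral of 3*t**2/2
between 2 and 5/2 the integrand is 5*t**2/2·t^(s-1)
segment [5/2, 3) carries 5*t**(7/2); integrate it

on [0, 1): 3*t**2
on [1, 2): 3*t**2/2
on [2, 5/2): 5*t**2/2
on [5/2, 3): 5*t**(7/2)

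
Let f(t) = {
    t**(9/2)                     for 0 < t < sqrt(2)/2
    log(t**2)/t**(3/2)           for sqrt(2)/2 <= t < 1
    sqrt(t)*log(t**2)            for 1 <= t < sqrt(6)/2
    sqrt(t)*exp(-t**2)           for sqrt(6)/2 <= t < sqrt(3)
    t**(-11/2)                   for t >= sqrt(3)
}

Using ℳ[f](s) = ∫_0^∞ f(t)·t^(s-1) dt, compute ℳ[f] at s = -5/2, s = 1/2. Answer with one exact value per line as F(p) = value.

F(-5/2) = -2*log(2)/3 - log(3)/3 - expint(2, 3)/6 + expint(2, 3/2)/3 + 257/324
F(1/2) = -sqrt(6) + log(2**(-sqrt(2) - sqrt(6)/2)*3**(sqrt(6)/2)) - sqrt(pi)*erfc(sqrt(3))/2 + sqrt(3)/135 + sqrt(pi)*erfc(sqrt(6)/2)/2 + 81*sqrt(2)/40

invert the shared t-power to get t**4 on [0, sqrt(2)/2); log(t**2)/t**2 on [sqrt(2)/2, 1); log(t**2) on [1, sqrt(6)/2); …
the power substitution comes off first: t**2 on [0, 1/2); log(t)/t on [1/2, 1); log(t) on [1, 3/2); …
linearity at sqrt(2)/2, 1, sqrt(6)/2, sqrt(3) turns ℳ[f](s) into 5 summed integrals
over [0, sqrt(2)/2), the kernel integral of t**(9/2) enters the sum
∫ over [sqrt(2)/2, 1) of log(t**2)/t**(3/2)·t^(s-1) joins the sum
for t in [1, sqrt(6)/2): the term is ∫ sqrt(t)*log(t**2)·t^(s-1)
over [sqrt(6)/2, sqrt(3)), the kernel integral of sqrt(t)*exp(-t**2) enters the sum
[sqrt(3), ∞) adds the kernel integral of t**(-11/2)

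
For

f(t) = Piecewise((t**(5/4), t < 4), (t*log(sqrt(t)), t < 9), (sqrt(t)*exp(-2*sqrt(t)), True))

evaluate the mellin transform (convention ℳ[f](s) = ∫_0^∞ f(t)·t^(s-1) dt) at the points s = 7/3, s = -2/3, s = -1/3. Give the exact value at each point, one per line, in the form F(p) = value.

F(7/3) = -6561*3**(2/3)/200 - 96*2**(2/3)*log(2)/5 + 2**(1/3)*uppergamma(17/3, 6)/32 + 72*2**(2/3)/25 + 1536*2**(1/6)/43 + 2187*3**(2/3)*log(3)/10
F(-2/3) = -9*3**(2/3)/2 + 2*2**(1/3)*uppergamma(-1/3, 6) + log(3**(3*3**(2/3))/2**(3*2**(2/3))) + 24*2**(1/6)/7 + 9*2**(2/3)/2
F(-1/3) = -27*3**(1/3)/8 + 2**(2/3)*uppergamma(1/3, 6) + 9*2**(1/3)/4 + 24*2**(5/6)/11 + log(3**(9*3**(1/3)/2)/2**(3*2**(1/3)))

back out the shared t-power: t**(3/4) on [0, 4); sqrt(t)*log(sqrt(t)) on [4, 9); exp(-2*sqrt(t)) on [9, ∞)
back out the power substitution: t**(3/2) on [0, 2); t*log(t) on [2, 3); exp(-2*t) on [3, ∞)
split f at 4, 9: ℳ[f](s) collects 3 kernel integrals
for t in [0, 4): the term is ∫ t**(5/4)·t^(s-1)
between 4 and 9 the integrand is t*log(sqrt(t))·t^(s-1)
on [9, ∞) integrate f = sqrt(t)*exp(-2*sqrt(t)) against the kernel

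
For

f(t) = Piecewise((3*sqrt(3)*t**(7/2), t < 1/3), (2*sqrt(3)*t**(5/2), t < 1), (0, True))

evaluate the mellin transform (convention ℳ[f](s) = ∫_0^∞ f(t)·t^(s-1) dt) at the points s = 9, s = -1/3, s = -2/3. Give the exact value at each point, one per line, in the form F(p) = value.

F(9) = -2/3772575 + 4*sqrt(3)/23
F(-1/3) = -50*3**(1/3)/741 + 12*sqrt(3)/13
F(-2/3) = -46*3**(2/3)/561 + 12*sqrt(3)/11

strip the shared t-power: 3*sqrt(3)*t**(3/2) on [0, 1/3); 2*sqrt(3)*sqrt(t) on [1/3, 1)
the common scale on t comes off first: 2*sqrt(2)*t**(3/2) on [0, 1/2); 2*sqrt(2)*sqrt(t) on [1/2, 3/2)
peel off the common scale on t: t**(3/2) on [0, 1); 2*sqrt(t) on [1, 3)
decompose at 1/3; ℳ[f](s) sums the 2 pieces' integrals
segment [0, 1/3) carries 3*sqrt(3)*t**(7/2); integrate it
the [1/3, 1) slice contributes ∫ 2*sqrt(3)*t**(5/2)·t^(s-1) dt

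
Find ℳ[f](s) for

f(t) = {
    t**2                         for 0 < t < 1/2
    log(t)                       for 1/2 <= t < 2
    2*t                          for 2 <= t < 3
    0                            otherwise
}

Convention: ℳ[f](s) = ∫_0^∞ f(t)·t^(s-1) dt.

(-16*2**(2*s)*s**2*(s + 2) + 4*2**(2*s)*s*(s + 1)*(s + 2)*log(2) - 4*2**(2*s)*(s + 1)*(s + 2) + 24*6**s*s**2*(s + 2) + s**2*(s + 1) + 4*s*(s + 1)*(s + 2)*log(2) + 4*(s + 1)*(s + 2))/(4*2**s*s**2*(s + 1)*(s + 2))
  Re(s) > -2

decompose at 1/2, 2; ℳ[f](s) sums the 3 pieces' integrals
on [0, 1/2) integrate f = t**2 against the kernel
segment [1/2, 2) carries log(t); integrate it
piece [2, 3): integrate 2*t against the kernel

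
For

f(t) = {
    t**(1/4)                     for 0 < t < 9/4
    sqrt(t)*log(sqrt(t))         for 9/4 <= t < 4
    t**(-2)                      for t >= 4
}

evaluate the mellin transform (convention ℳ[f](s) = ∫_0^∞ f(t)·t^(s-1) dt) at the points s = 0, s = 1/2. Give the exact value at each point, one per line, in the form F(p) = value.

peel off the power substitution: sqrt(t) on [0, 3/2); t*log(t) on [3/2, 2); t**(-4) on [2, ∞)
cuts at 9/4, 4: linearity sums the 3 kernel integrals
piece [0, 9/4): integrate t**(1/4) against the kernel
over [9/4, 4), the kernel integral of sqrt(t)*log(sqrt(t)) enters the sum
∫ t**(-2)·t^(s-1) over [4, ∞)

F(0) = -31/32 + log(128/27) + 2*sqrt(6)
F(1/2) = -9*log(3)/4 - 19/24 + sqrt(6) + 25*log(2)/4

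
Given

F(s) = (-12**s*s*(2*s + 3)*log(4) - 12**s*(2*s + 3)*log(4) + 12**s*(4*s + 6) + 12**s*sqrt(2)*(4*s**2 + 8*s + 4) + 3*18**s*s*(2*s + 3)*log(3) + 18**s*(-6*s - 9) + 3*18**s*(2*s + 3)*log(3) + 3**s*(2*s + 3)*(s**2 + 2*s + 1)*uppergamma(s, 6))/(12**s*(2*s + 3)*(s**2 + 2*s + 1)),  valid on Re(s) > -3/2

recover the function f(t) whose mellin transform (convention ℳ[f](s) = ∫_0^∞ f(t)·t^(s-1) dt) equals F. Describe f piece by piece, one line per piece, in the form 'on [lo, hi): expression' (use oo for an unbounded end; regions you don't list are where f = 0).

peel off the common scale on t: t**(3/2) on [0, 2); t*log(t) on [2, 3); exp(-2*t) on [3, ∞)
linearity at 1, 3/2 turns ℳ[f](s) into 3 summed integrals
∫ over [0, 1) of 2*sqrt(2)*t**(3/2)·t^(s-1) joins the sum
segment [1, 3/2) carries 2*t*log(2*t); integrate it
on [3/2, ∞) integrate f = exp(-4*t) against the kernel

on [0, 1): 2*sqrt(2)*t**(3/2)
on [1, 3/2): 2*t*log(2*t)
on [3/2, oo): exp(-4*t)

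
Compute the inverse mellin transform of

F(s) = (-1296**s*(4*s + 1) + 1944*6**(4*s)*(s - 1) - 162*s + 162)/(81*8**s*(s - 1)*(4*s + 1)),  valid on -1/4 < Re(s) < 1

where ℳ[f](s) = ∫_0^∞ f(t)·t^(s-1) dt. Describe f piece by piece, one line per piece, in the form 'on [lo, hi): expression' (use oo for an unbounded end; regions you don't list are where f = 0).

on [0, 1/8): 2**(3/4)*t**(1/4)/2
on [1/8, 162): 2**(3/4)*t**(1/4)
on [162, oo): 2/t

the common scale on t comes off first: t**(1/4) on [0, 1/16); 2*t**(1/4) on [1/16, 81); 1/t on [81, ∞)
undo the power substitution: sqrt(t) on [0, 1/4); 2*sqrt(t) on [1/4, 9); t**(-2) on [9, ∞)
peel off the power substitution: t on [0, 1/2); 2*t on [1/2, 3); t**(-4) on [3, ∞)
summing 3 kernel integrals split by 1/8, 162 yields ℳ[f](s)
∫ over [0, 1/8) of 2**(3/4)*t**(1/4)/2·t^(s-1) joins the sum
∫ over [1/8, 162) of 2**(3/4)*t**(1/4)·t^(s-1) joins the sum
segment 162 to ∞ holds 2/t; add its integral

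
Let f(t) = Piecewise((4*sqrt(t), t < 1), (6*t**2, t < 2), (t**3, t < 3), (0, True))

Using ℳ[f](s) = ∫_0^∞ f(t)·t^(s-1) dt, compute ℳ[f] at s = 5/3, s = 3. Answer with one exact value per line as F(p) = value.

along the cuts 1, 2, ℳ[f](s) splits into 3 integrals
between 0 and 1 the integrand is 4*sqrt(t)·t^(s-1)
piece [1, 2): integrate 6*t**2 against the kernel
piece [2, 3): integrate t**3 against the kernel

F(5/3) = 30/143 + 744*2**(2/3)/77 + 243*3**(2/3)/14
F(3) = 31327/210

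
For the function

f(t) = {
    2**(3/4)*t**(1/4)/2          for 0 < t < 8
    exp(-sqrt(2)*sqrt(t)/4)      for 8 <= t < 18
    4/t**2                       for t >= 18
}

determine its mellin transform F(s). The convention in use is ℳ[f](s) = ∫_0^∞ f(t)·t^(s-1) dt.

remove the common scale on t first: t**(1/4) on [0, 4); exp(-sqrt(t)/2) on [4, 9); t**(-2) on [9, ∞)
the power substitution comes off first: sqrt(t) on [0, 2); exp(-t/2) on [2, 3); t**(-4) on [3, ∞)
linearity at 8, 18 turns ℳ[f](s) into 3 summed integrals
the [0, 8) slice contributes ∫ 2**(3/4)*t**(1/4)/2·t^(s-1) dt
[8, 18) adds the kernel integral of exp(-sqrt(2)*sqrt(t)/4)
for t in [18, ∞): the term is ∫ 4/t**2·t^(s-1)

2**s*(324*2**(2*s + 1/2)*(s - 2) + 162*4**s*(s - 2)*(4*s + 1)*uppergamma(2*s, 1) - 162*4**s*(s - 2)*(4*s + 1)*uppergamma(2*s, 3/2) - 9**s*(4*s + 1))/(81*(s - 2)*(4*s + 1))
  -1/4 < Re(s) < 2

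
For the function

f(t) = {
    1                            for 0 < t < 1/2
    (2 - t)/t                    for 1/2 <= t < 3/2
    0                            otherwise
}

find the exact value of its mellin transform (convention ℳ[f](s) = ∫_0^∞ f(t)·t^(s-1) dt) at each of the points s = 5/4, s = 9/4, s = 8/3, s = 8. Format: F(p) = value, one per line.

the shared t-power comes off first: t on [0, 1/2); 2 - t on [1/2, 3/2)
slice at 1/2, transform all 2 pieces, and sum them
[0, 1/2) adds the kernel integral of 1
on [1/2, 3/2) integrate f = (2 - t)/t against the kernel

F(5/4) = 2**(3/4)*(-18 + 17*3**(1/4))/5
F(9/4) = 2**(3/4)*(-26 + 63*3**(1/4))/90
F(8/3) = 3*2**(1/3)*(-22 + 51*3**(2/3))/320
F(8) = 24039/14336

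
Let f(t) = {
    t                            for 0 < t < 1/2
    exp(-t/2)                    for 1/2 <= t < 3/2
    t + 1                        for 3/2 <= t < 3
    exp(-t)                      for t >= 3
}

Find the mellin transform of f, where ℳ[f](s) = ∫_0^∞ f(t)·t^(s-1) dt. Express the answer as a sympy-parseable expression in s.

f breaks at 1/2, 3/2, 3 into 4 integrals to sum
segment [0, 1/2) carries t; integrate it
on [1/2, 3/2): add ∫ exp(-t/2)·t^(s-1) dt
segment [3/2, 3) carries (t + 1); integrate it
∫ over [3, ∞) of exp(-t)·t^(s-1) joins the sum

(2*2**s*s*(s + 1)*uppergamma(s, 3) - 5*3**s*s - 2*3**s + 2*4**s*s*(s + 1)*uppergamma(s, 1/4) - 2*4**s*s*(s + 1)*uppergamma(s, 3/4) + 8*6**s*s + 2*6**s + s)/(2*2**s*s*(s + 1))
  Re(s) > -1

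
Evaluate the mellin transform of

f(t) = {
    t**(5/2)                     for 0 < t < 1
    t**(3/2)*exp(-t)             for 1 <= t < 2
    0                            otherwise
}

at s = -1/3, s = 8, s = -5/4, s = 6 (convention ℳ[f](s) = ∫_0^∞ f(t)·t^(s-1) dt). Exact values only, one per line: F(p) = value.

F(-1/3) = -uppergamma(7/6, 2) + uppergamma(7/6, 1) + 6/13
F(8) = (-6395929218*sqrt(2) + (-723647925*sqrt(pi)*erfc(sqrt(2)) + 1024 + 723647925*sqrt(pi)*erfc(1))*exp(2) + 2938122894*E)*exp(-2)/10752
F(-5/4) = -uppergamma(1/4, 2) + uppergamma(1/4, 1) + 4/5
F(6) = (-20258662*sqrt(2) + (-2297295*sqrt(pi)*erfc(sqrt(2)) + 256 + 2297295*sqrt(pi)*erfc(1))*exp(2) + 9327050*E)*exp(-2)/2176

undo the shared t-power: t**(3/2) on [0, 1); sqrt(t)*exp(-t) on [1, 2)
reversing the shared t-power: t on [0, 1); exp(-t) on [1, 2)
summing 2 kernel integrals split by 1 yields ℳ[f](s)
piece [0, 1): integrate t**(5/2) against the kernel
over [1, 2), the kernel integral of t**(3/2)*exp(-t) enters the sum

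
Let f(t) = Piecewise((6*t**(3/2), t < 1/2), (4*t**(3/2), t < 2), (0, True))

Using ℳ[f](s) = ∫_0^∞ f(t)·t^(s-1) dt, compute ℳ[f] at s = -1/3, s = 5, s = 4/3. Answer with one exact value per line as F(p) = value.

F(-1/3) = 3*2**(1/6)*(2**(2/3) + 16)/7
F(5) = 16385*sqrt(2)/416
F(4/3) = 3*2**(1/6)*(1 + 64*2**(2/3))/34

summing 2 kernel integrals split by 1/2 yields ℳ[f](s)
on [0, 1/2): add ∫ 6*t**(3/2)·t^(s-1) dt
for t in [1/2, 2): the term is ∫ 4*t**(3/2)·t^(s-1)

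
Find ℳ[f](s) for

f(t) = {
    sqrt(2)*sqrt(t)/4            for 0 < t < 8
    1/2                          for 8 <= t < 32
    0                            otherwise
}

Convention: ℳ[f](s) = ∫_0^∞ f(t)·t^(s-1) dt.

the common scale on t comes off first: sqrt(t)/2 on [0, 4); 1/2 on [4, 16)
reversing the power substitution: t/2 on [0, 2); 1/2 on [2, 4)
remove the common scale on t first: t on [0, 1); 1/2 on [1, 2)
treat the 2 regions marked off by 8 separately and sum
over [0, 8), the kernel integral of sqrt(2)*sqrt(t)/4 enters the sum
∫ 1/2·t^(s-1) over [8, 32)

2**(3*s - 1)*(4**s*(2*s + 1) + 2*s - 1)/(s*(2*s + 1))
  Re(s) > -1/2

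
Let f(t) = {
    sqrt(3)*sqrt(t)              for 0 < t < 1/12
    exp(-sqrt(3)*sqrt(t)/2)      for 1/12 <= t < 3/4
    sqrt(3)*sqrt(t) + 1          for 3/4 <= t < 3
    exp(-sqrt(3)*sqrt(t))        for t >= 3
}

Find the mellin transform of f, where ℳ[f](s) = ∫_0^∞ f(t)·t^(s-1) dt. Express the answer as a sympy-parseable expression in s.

strip the common scale on t: sqrt(t) on [0, 1/4); exp(-sqrt(t)/2) on [1/4, 9/4); sqrt(t) + 1 on [9/4, 9); …
back out the power substitution: t on [0, 1/2); exp(-t/2) on [1/2, 3/2); t + 1 on [3/2, 3); …
cuts at 1/12, 3/4, 3: linearity sums the 4 kernel integrals
[0, 1/12) adds the kernel integral of sqrt(3)*sqrt(t)
the [1/12, 3/4) slice contributes ∫ exp(-sqrt(3)*sqrt(t)/2)·t^(s-1) dt
∫ over [3/4, 3) of (sqrt(3)*sqrt(t) + 1)·t^(s-1) joins the sum
on [3, ∞) integrate f = exp(-sqrt(3)*sqrt(t)) against the kernel

(2**(2*s + 1)*s*(2*s + 1)*uppergamma(2*s, 3) + 2**(4*s + 1)*s*(2*s + 1)*uppergamma(2*s, 1/4) - 2**(4*s + 1)*s*(2*s + 1)*uppergamma(2*s, 3/4) + 8*36**s*s + 36**s - 5*9**s*s - 9**s + s)/(12**s*s*(2*s + 1))
  Re(s) > -1/2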